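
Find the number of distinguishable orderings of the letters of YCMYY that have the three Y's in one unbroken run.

6

Treat the 3 copies of Y as a single block. The multiset to arrange is then {YYY, C, M}, 3 items in all.
All 3 items are distinct, so there are (3)! = 6 arrangements.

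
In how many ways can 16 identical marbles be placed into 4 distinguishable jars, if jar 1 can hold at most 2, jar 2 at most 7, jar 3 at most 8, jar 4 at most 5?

63

Ignoring the caps, the number of non-negative solutions to x_1+…+x_4 = 16 is C(19,3) = 969.
Subtract solutions that violate a single cap (substitute x_i' = x_i − (cap_i+1)): x_1 ≥ 3 gives C(16,3) = 560; x_2 ≥ 8 gives C(11,3) = 165; x_3 ≥ 9 gives C(10,3) = 120; x_4 ≥ 6 gives C(13,3) = 286. Together 1131.
Add back pairs where two caps are both exceeded: 56 + 35 + 120 + 0 + 10 + 4 = 225.
By inclusion–exclusion the count is 969 − 1131 + 225 = 63.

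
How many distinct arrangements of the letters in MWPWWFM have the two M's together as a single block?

120

Treat the 2 copies of M as a single block. The multiset to arrange is then {MM, F, P, W, W, W}, 6 items in all.
That gives (6)!/(3!) = 120 arrangements.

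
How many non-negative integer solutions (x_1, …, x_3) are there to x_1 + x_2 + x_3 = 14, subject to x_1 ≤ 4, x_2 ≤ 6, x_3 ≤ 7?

Ignoring the caps, the number of non-negative solutions to x_1+…+x_3 = 14 is C(16,2) = 120.
Subtract solutions that violate a single cap (substitute x_i' = x_i − (cap_i+1)): x_1 ≥ 5 gives C(11,2) = 55; x_2 ≥ 7 gives C(9,2) = 36; x_3 ≥ 8 gives C(8,2) = 28. Together 119.
Add back pairs where two caps are both exceeded: 6 + 3 + 0 = 9.
By inclusion–exclusion the count is 120 − 119 + 9 = 10.

10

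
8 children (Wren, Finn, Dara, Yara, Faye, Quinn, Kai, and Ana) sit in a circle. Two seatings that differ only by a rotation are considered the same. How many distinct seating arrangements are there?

5040

Around a circle, 8 distinct people have 8!/8 = (7)! = 5040 rotationally distinct seatings.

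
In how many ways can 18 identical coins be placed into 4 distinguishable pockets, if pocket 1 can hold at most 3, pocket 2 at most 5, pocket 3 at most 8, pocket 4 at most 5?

Without the upper bounds there are C(21,3) = 1330 ways to split 18 among 4 pockets.
Subtract solutions that violate a single cap (substitute x_i' = x_i − (cap_i+1)): x_1 ≥ 4 gives C(17,3) = 680; x_2 ≥ 6 gives C(15,3) = 455; x_3 ≥ 9 gives C(12,3) = 220; x_4 ≥ 6 gives C(15,3) = 455. Together 1810.
Add back pairs where two caps are both exceeded: 165 + 56 + 165 + 20 + 84 + 20 = 510.
Subtract triples: 0 + 10 + 0 + 0 = 10.
By inclusion–exclusion the count is 1330 − 1810 + 510 − 10 = 20.

20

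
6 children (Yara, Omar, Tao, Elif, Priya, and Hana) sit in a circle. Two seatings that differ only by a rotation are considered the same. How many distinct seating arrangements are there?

120

Seat Yara anywhere (absorbing the rotational symmetry), then permute the other 5: (5)! = 120.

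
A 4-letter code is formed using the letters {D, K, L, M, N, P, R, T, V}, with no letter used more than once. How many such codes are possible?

Choose and order 4 of the 9 symbols: the first letter has 9 options, the next 8, then 7, 6.
That product is 9 × 8 × 7 × 6 = 3024.

3024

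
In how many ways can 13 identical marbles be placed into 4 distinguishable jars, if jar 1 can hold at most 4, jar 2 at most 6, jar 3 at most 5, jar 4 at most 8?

171

Without the upper bounds there are C(16,3) = 560 ways to split 13 among 4 jars.
Subtract solutions that violate a single cap (substitute x_i' = x_i − (cap_i+1)): x_1 ≥ 5 gives C(11,3) = 165; x_2 ≥ 7 gives C(9,3) = 84; x_3 ≥ 6 gives C(10,3) = 120; x_4 ≥ 9 gives C(7,3) = 35. Together 404.
Add back pairs where two caps are both exceeded: 4 + 10 + 0 + 1 + 0 + 0 = 15.
By inclusion–exclusion the count is 560 − 404 + 15 = 171.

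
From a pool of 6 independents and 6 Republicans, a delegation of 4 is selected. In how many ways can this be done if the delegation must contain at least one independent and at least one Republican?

465

With no constraint there are C(12,4) = 495 possible selections.
Subtract selections that omit an entire group: no independents → C(6,4) = 15; no Republicans → C(6,4) = 15.
Both groups omitted at once is impossible, so 495 − 30 = 465.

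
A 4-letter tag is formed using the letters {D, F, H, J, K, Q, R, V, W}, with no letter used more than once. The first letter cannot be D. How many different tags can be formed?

2688

The first letter has 9−1 = 8 choices (anything except D).
The remaining 3 letters are filled from the other 8 symbols without repetition: 8 × 7 × 6 = 336.
Total: 8 × 336 = 2688.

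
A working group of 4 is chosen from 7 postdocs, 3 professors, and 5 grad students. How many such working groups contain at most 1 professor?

1155

Split by how many professors are chosen (0 through 1).
Sum: C(3,0)·C(12,4) + C(3,1)·C(12,3) = 495 + 660 = 1155.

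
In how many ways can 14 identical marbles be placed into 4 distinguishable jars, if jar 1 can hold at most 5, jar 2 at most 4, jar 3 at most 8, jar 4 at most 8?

205

By stars and bars, unrestricted non-negative solutions to x_1+…+x_4 = 14 number C(14+3,3) = 680.
Subtract solutions that violate a single cap (substitute x_i' = x_i − (cap_i+1)): x_1 ≥ 6 gives C(11,3) = 165; x_2 ≥ 5 gives C(12,3) = 220; x_3 ≥ 9 gives C(8,3) = 56; x_4 ≥ 9 gives C(8,3) = 56. Together 497.
Add back pairs where two caps are both exceeded: 20 + 0 + 0 + 1 + 1 + 0 = 22.
By inclusion–exclusion the count is 680 − 497 + 22 = 205.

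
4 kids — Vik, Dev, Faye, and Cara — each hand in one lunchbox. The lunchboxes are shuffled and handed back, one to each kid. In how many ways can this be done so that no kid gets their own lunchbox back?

Count assignments avoiding every fixed point. For any j of the 4 kids fixed to their own lunchbox, the other 4−j can be arranged in (4−j)! ways.
By inclusion–exclusion this is Σ_{j=0}^{4} (−1)^j C(4,j)·(4−j)!.
Computing: 24 − 24 + 12 − 4 + 1 = 9.

9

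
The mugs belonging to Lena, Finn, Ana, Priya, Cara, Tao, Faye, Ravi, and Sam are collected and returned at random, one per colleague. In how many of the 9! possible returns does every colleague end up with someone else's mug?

133496

Count assignments avoiding every fixed point. For any j of the 9 colleagues fixed to their own mug, the other 9−j can be arranged in (9−j)! ways.
By inclusion–exclusion this is Σ_{j=0}^{9} (−1)^j C(9,j)·(9−j)!.
Computing: 362880 − 362880 + 181440 − 60480 + 15120 − 3024 + 504 − 72 + 9 − 1 = 133496.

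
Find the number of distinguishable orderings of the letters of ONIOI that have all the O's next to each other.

Treat the 2 copies of O as a single block. The multiset to arrange is then {OO, I, I, N}, 4 items in all.
That gives (4)!/(2!) = 12 arrangements.

12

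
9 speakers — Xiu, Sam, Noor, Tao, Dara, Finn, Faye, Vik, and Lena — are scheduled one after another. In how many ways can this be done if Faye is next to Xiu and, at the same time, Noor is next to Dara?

Treat {Faye,Xiu} as one block (2 orders) and {Noor,Dara} as another (2 orders).
That leaves 7 units to arrange: 2 × 2 × 7! = 4 × 5040 = 20160.

20160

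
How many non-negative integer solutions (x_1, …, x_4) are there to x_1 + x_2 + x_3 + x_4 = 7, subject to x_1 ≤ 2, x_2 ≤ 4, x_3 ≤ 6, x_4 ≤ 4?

By stars and bars, unrestricted non-negative solutions to x_1+…+x_4 = 7 number C(7+3,3) = 120.
Subtract solutions that violate a single cap (substitute x_i' = x_i − (cap_i+1)): x_1 ≥ 3 gives C(7,3) = 35; x_2 ≥ 5 gives C(5,3) = 10; x_3 ≥ 7 gives C(3,3) = 1; x_4 ≥ 5 gives C(5,3) = 10. Together 56.
No two caps can be exceeded simultaneously, so the pair terms are all 0.
By inclusion–exclusion the count is 120 − 56 + 0 = 64.

64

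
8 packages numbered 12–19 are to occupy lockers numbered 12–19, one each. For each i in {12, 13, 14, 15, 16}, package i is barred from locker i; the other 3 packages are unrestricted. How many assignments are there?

Let Aᵢ (for 12 ≤ i ≤ 16) be the placements that put package i in its forbidden locker. Any j of these fix j positions, leaving (8−j)! ways to fill the rest, and there are C(5,j) ways to pick which j.
By inclusion–exclusion, the number of valid placements is Σ_{j=0}^{5} (−1)^j C(5,j)·(8−j)!.
Computing: 40320 − 25200 + 7200 − 1200 + 120 − 6 = 21234.

21234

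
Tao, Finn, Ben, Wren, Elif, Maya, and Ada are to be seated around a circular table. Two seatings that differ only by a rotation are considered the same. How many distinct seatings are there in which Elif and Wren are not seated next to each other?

480

Without the restriction there are (6)! = 720 seatings.
Seatings with Elif beside Wren: treat them as a block with 2 internal orders, giving 2 × (5)! = 240.
Subtracting, 720 − 240 = 480.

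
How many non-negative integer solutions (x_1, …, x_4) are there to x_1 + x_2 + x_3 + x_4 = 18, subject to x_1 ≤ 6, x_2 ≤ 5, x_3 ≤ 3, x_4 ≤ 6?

Ignoring the caps, the number of non-negative solutions to x_1+…+x_4 = 18 is C(21,3) = 1330.
Subtract solutions that violate a single cap (substitute x_i' = x_i − (cap_i+1)): x_1 ≥ 7 gives C(14,3) = 364; x_2 ≥ 6 gives C(15,3) = 455; x_3 ≥ 4 gives C(17,3) = 680; x_4 ≥ 7 gives C(14,3) = 364. Together 1863.
Add back pairs where two caps are both exceeded: 56 + 120 + 35 + 165 + 56 + 120 = 552.
Subtract triples: 4 + 0 + 1 + 4 = 9.
By inclusion–exclusion the count is 1330 − 1863 + 552 − 9 = 10.

10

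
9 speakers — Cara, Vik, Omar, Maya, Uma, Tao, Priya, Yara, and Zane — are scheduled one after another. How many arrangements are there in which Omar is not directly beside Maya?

There are 9! = 362880 arrangements in all. If Omar and Maya are adjacent, merging them into one block gives 2·(8)! = 80640 arrangements.
Complementary counting: 362880 − 80640 = 282240.

282240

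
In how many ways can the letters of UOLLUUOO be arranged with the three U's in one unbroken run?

60

Treat the 3 copies of U as a single block. The multiset to arrange is then {UUU, L, L, O, O, O}, 6 items in all.
That gives (6)!/(3!·2!) = 60 arrangements.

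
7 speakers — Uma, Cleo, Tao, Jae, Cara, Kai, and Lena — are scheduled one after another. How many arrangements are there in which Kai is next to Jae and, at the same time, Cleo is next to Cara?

480

Treat {Kai,Jae} as one block (2 orders) and {Cleo,Cara} as another (2 orders).
That leaves 5 units to arrange: 2 × 2 × 5! = 4 × 120 = 480.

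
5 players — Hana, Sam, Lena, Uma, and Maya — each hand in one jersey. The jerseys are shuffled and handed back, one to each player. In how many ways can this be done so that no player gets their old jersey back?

Count assignments avoiding every fixed point. For any j of the 5 players fixed to their old jersey, the other 5−j can be arranged in (5−j)! ways.
By inclusion–exclusion this is Σ_{j=0}^{5} (−1)^j C(5,j)·(5−j)!.
Computing: 120 − 120 + 60 − 20 + 5 − 1 = 44.

44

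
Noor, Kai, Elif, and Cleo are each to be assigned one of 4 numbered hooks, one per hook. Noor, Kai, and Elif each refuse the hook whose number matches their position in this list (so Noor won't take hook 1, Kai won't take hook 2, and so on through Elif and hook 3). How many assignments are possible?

11

Let Aᵢ (for i ∈ {1, 2, 3}) be the placements that put person i in their forbidden hook. Any j of these fix j positions, leaving (4−j)! ways to fill the rest, and there are C(3,j) ways to pick which j.
By inclusion–exclusion, the number of valid placements is Σ_{j=0}^{3} (−1)^j C(3,j)·(4−j)!.
Computing: 24 − 18 + 6 − 1 = 11.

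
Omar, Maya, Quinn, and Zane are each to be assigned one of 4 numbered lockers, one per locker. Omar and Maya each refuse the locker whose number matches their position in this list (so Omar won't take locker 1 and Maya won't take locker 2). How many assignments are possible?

14

Let Aᵢ (for i ∈ {1, 2}) be the placements that put person i in their forbidden locker. Any j of these fix j positions, leaving (4−j)! ways to fill the rest, and there are C(2,j) ways to pick which j.
By inclusion–exclusion, the number of valid placements is Σ_{j=0}^{2} (−1)^j C(2,j)·(4−j)!.
Computing: 24 − 12 + 2 = 14.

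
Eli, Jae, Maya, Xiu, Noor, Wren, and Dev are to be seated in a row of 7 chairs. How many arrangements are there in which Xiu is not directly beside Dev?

There are 7! = 5040 arrangements in all. If Xiu and Dev are adjacent, merging them into one block gives 2·(6)! = 1440 arrangements.
So 5040 − 1440 = 3600 arrangements keep them apart.

3600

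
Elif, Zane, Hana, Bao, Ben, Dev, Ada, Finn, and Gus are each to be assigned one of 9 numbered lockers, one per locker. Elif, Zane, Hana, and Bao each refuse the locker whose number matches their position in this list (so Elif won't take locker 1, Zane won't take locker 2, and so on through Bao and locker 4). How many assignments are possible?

229080

Let Aᵢ (for 1 ≤ i ≤ 4) be the placements that put person i in their forbidden locker. Any j of these fix j positions, leaving (9−j)! ways to fill the rest, and there are C(4,j) ways to pick which j.
By inclusion–exclusion, the number of valid placements is Σ_{j=0}^{4} (−1)^j C(4,j)·(9−j)!.
Computing: 362880 − 161280 + 30240 − 2880 + 120 = 229080.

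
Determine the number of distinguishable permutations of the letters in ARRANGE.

The 7 letters of ARRANGE have repeats: A appearing twice and R appearing twice.
Dividing 7! = 5040 by 2!·2! = 4 for the repeated letters gives 1260.

1260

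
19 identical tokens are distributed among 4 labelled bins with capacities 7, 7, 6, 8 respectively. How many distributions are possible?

By stars and bars, unrestricted non-negative solutions to x_1+…+x_4 = 19 number C(19+3,3) = 1540.
Subtract solutions that violate a single cap (substitute x_i' = x_i − (cap_i+1)): x_1 ≥ 8 gives C(14,3) = 364; x_2 ≥ 8 gives C(14,3) = 364; x_3 ≥ 7 gives C(15,3) = 455; x_4 ≥ 9 gives C(13,3) = 286. Together 1469.
Add back pairs where two caps are both exceeded: 20 + 35 + 10 + 35 + 10 + 20 = 130.
By inclusion–exclusion the count is 1540 − 1469 + 130 = 201.

201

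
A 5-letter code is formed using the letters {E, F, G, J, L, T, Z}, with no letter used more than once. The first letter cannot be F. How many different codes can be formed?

The first letter has 7−1 = 6 choices (anything except F).
The remaining 4 letters are filled from the other 6 symbols without repetition: 6 × 5 × 4 × 3 = 360.
Total: 6 × 360 = 2160.

2160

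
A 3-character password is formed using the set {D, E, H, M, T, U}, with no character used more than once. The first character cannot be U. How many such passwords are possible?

The first character has 6−1 = 5 choices (anything except U).
The remaining 2 characters are filled from the other 5 symbols without repetition: 5 × 4 = 20.
Total: 5 × 20 = 100.

100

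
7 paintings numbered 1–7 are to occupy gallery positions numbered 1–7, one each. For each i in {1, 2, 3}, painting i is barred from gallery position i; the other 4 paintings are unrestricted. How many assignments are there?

3216

Let Aᵢ (for i ∈ {1, 2, 3}) be the placements that put painting i in its forbidden gallery position. Any j of these fix j positions, leaving (7−j)! ways to fill the rest, and there are C(3,j) ways to pick which j.
By inclusion–exclusion, the number of valid placements is Σ_{j=0}^{3} (−1)^j C(3,j)·(7−j)!.
Computing: 5040 − 2160 + 360 − 24 = 3216.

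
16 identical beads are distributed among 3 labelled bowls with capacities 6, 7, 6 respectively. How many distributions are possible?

10

Without the upper bounds there are C(18,2) = 153 ways to split 16 among 3 bowls.
Subtract solutions that violate a single cap (substitute x_i' = x_i − (cap_i+1)): x_1 ≥ 7 gives C(11,2) = 55; x_2 ≥ 8 gives C(10,2) = 45; x_3 ≥ 7 gives C(11,2) = 55. Together 155.
Add back pairs where two caps are both exceeded: 3 + 6 + 3 = 12.
By inclusion–exclusion the count is 153 − 155 + 12 = 10.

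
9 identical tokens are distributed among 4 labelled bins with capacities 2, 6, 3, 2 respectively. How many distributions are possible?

26

By stars and bars, unrestricted non-negative solutions to x_1+…+x_4 = 9 number C(9+3,3) = 220.
Subtract solutions that violate a single cap (substitute x_i' = x_i − (cap_i+1)): x_1 ≥ 3 gives C(9,3) = 84; x_2 ≥ 7 gives C(5,3) = 10; x_3 ≥ 4 gives C(8,3) = 56; x_4 ≥ 3 gives C(9,3) = 84. Together 234.
Add back pairs where two caps are both exceeded: 0 + 10 + 20 + 0 + 0 + 10 = 40.
By inclusion–exclusion the count is 220 − 234 + 40 = 26.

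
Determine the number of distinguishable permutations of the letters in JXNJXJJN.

Letter multiplicities in JXNJXJJN: J×4, N×2, X×2.
Dividing 8! = 40320 by 4!·2!·2! = 96 for the repeated letters gives 420.

420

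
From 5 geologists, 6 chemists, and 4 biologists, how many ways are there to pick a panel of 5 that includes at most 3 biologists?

Split by how many biologists are chosen (0 through 3).
Sum: C(4,0)·C(11,5) + C(4,1)·C(11,4) + C(4,2)·C(11,3) + C(4,3)·C(11,2) = 462 + 1320 + 990 + 220 = 2992.

2992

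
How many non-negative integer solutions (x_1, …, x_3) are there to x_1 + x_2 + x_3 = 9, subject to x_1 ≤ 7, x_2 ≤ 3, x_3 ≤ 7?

28

Ignoring the caps, the number of non-negative solutions to x_1+…+x_3 = 9 is C(11,2) = 55.
Subtract solutions that violate a single cap (substitute x_i' = x_i − (cap_i+1)): x_1 ≥ 8 gives C(3,2) = 3; x_2 ≥ 4 gives C(7,2) = 21; x_3 ≥ 8 gives C(3,2) = 3. Together 27.
No two caps can be exceeded simultaneously, so the pair terms are all 0.
By inclusion–exclusion the count is 55 − 27 + 0 = 28.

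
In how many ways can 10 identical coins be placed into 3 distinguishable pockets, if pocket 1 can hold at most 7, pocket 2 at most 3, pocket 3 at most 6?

By stars and bars, unrestricted non-negative solutions to x_1+…+x_3 = 10 number C(10+2,2) = 66.
Subtract solutions that violate a single cap (substitute x_i' = x_i − (cap_i+1)): x_1 ≥ 8 gives C(4,2) = 6; x_2 ≥ 4 gives C(8,2) = 28; x_3 ≥ 7 gives C(5,2) = 10. Together 44.
No two caps can be exceeded simultaneously, so the pair terms are all 0.
By inclusion–exclusion the count is 66 − 44 + 0 = 22.

22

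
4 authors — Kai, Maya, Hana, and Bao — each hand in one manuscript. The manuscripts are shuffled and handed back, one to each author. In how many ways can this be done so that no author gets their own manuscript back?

Let Aᵢ be the assignments in which author i gets their own manuscript. We want the size of the complement of A₁∪…∪A_4.
By inclusion–exclusion this is Σ_{j=0}^{4} (−1)^j C(4,j)·(4−j)!.
Computing: 24 − 24 + 12 − 4 + 1 = 9.

9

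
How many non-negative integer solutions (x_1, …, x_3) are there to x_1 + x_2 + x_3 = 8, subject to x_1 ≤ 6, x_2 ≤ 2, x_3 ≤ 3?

Without the upper bounds there are C(10,2) = 45 ways to split 8 among 3 variables.
Subtract solutions that violate a single cap (substitute x_i' = x_i − (cap_i+1)): x_1 ≥ 7 gives C(3,2) = 3; x_2 ≥ 3 gives C(7,2) = 21; x_3 ≥ 4 gives C(6,2) = 15. Together 39.
Add back pairs where two caps are both exceeded: 0 + 0 + 3 = 3.
By inclusion–exclusion the count is 45 − 39 + 3 = 9.

9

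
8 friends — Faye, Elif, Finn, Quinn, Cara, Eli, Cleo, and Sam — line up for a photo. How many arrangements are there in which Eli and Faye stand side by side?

Place the 6 others and the Eli-Faye pair as 7 objects in a line; the pair has 2 internal arrangements.
That gives 2 × 7! = 2 × 5040 = 10080.

10080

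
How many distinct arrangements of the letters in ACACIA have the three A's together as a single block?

Treat the 3 copies of A as a single block. The multiset to arrange is then {AAA, C, C, I}, 4 items in all.
That gives (4)!/(2!) = 12 arrangements.

12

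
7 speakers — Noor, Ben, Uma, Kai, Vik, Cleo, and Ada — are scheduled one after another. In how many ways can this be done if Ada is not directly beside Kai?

3600

There are 7! = 5040 arrangements in all. If Ada and Kai are adjacent, merging them into one block gives 2·(6)! = 1440 arrangements.
Complementary counting: 5040 − 1440 = 3600.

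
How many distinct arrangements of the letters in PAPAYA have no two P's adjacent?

Total arrangements of PAPAYA: 6!/(3!·2!) = 60.
Arrangements with the P's together: treat PP as one letter, giving (5)!/(3!) = 20.
Hence 60 − 20 = 40.

40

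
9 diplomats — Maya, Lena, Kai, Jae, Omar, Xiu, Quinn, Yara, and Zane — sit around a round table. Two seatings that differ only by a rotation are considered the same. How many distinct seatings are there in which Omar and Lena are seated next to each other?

Glue Omar and Lena into a block (2 internal orders). Seating 8 units around a circle gives (7)! arrangements.
So 2 × (7)! = 2 × 5040 = 10080.

10080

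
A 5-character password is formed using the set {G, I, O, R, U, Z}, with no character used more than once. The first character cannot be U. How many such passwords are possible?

600

The first character has 6−1 = 5 choices (anything except U).
The remaining 4 characters are filled from the other 5 symbols without repetition: 5 × 4 × 3 × 2 = 120.
Total: 5 × 120 = 600.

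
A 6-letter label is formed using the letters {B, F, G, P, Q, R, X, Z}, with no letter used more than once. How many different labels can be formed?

This is a permutation of 6 out of 8: P(8,6) = 8!/2!.
8 × 7 × 6 × 5 × 4 × 3 = 20160.

20160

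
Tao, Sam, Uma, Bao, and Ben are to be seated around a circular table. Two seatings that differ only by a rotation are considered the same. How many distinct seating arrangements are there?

24

Seat Tao anywhere (absorbing the rotational symmetry), then permute the other 4: (4)! = 24.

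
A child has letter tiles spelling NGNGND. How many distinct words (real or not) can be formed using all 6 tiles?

60

NGNGND has 6 letters with G appearing twice and N appearing 3 times.
The number of distinct arrangements is 6!/(3!·2!) = 720/12 = 60.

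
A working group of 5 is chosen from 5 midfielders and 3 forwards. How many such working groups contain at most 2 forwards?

46

Split by how many forwards are chosen (0 through 2).
Sum: C(3,0)·C(5,5) + C(3,1)·C(5,4) + C(3,2)·C(5,3) = 1 + 15 + 30 = 46.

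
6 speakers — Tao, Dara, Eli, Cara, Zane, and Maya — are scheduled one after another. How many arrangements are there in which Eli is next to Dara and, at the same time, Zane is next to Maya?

Treat {Eli,Dara} as one block (2 orders) and {Zane,Maya} as another (2 orders).
That leaves 4 units to arrange: 2 × 2 × 4! = 4 × 24 = 96.

96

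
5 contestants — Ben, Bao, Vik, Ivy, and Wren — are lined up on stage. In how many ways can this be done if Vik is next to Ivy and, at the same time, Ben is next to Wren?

24

Treat {Vik,Ivy} as one block (2 orders) and {Ben,Wren} as another (2 orders).
That leaves 3 units to arrange: 2 × 2 × 3! = 4 × 6 = 24.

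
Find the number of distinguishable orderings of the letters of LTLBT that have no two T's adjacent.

18

Total arrangements of LTLBT: 5!/(2!·2!) = 30.
Arrangements with the T's together: treat TT as one letter, giving (4)!/(2!) = 12.
Subtracting, 30 − 12 = 18 arrangements keep the T's apart.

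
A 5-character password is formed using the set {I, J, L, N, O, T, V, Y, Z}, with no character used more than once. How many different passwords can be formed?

This is a permutation of 5 out of 9: P(9,5) = 9!/4!.
That product is 9 × 8 × 7 × 6 × 5 = 15120.

15120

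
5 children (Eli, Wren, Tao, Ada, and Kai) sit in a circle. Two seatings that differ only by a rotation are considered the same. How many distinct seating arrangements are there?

Seat Eli anywhere (absorbing the rotational symmetry), then permute the other 4: (4)! = 24.

24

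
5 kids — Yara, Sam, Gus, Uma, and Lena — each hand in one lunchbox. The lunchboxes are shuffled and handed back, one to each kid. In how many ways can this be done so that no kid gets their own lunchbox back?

This is the derangement count D_5: permutations of 5 items with no fixed point.
By inclusion–exclusion this is Σ_{j=0}^{5} (−1)^j C(5,j)·(5−j)!.
Computing: 120 − 120 + 60 − 20 + 5 − 1 = 44.

44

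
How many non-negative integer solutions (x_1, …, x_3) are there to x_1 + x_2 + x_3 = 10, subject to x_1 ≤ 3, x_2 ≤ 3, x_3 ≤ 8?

By stars and bars, unrestricted non-negative solutions to x_1+…+x_3 = 10 number C(10+2,2) = 66.
Subtract solutions that violate a single cap (substitute x_i' = x_i − (cap_i+1)): x_1 ≥ 4 gives C(8,2) = 28; x_2 ≥ 4 gives C(8,2) = 28; x_3 ≥ 9 gives C(3,2) = 3. Together 59.
Add back pairs where two caps are both exceeded: 6 + 0 + 0 = 6.
By inclusion–exclusion the count is 66 − 59 + 6 = 13.

13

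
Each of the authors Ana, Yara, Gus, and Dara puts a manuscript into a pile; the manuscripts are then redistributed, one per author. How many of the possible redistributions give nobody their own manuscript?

9

Let Aᵢ be the assignments in which author i gets their own manuscript. We want the size of the complement of A₁∪…∪A_4.
By inclusion–exclusion this is Σ_{j=0}^{4} (−1)^j C(4,j)·(4−j)!.
Computing: 24 − 24 + 12 − 4 + 1 = 9.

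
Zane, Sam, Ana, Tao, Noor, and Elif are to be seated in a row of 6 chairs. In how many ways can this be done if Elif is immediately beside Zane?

Treat {Elif, Zane} as a single unit. There are 5 units to order, and the pair itself can be ordered 2 ways.
So the count is 2·(5)! = 240.

240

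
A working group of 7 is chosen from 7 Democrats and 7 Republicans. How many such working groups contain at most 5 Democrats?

Split by how many Democrats are chosen (0 through 5).
Sum: C(7,0)·C(7,7) + C(7,1)·C(7,6) + C(7,2)·C(7,5) + C(7,3)·C(7,4) + C(7,4)·C(7,3) + C(7,5)·C(7,2) = 1 + 49 + 441 + 1225 + 1225 + 441 = 3382.

3382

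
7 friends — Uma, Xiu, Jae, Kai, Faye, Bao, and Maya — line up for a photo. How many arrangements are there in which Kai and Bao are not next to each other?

Of the 7! = 5040 arrangements, those with Kai and Bao adjacent number 2 × 6! = 1440 (treat the pair as a block with 2 internal orders).
Complementary counting: 5040 − 1440 = 3600.

3600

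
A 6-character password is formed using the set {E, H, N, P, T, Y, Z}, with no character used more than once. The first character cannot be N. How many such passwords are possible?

4320

The first character has 7−1 = 6 choices (anything except N).
The remaining 5 characters are filled from the other 6 symbols without repetition: 6 × 5 × 4 × 3 × 2 = 720.
Total: 6 × 720 = 4320.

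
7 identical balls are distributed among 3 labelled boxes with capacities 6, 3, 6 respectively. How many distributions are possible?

Without the upper bounds there are C(9,2) = 36 ways to split 7 among 3 boxes.
Subtract solutions that violate a single cap (substitute x_i' = x_i − (cap_i+1)): x_1 ≥ 7 gives C(2,2) = 1; x_2 ≥ 4 gives C(5,2) = 10; x_3 ≥ 7 gives C(2,2) = 1. Together 12.
No two caps can be exceeded simultaneously, so the pair terms are all 0.
By inclusion–exclusion the count is 36 − 12 + 0 = 24.

24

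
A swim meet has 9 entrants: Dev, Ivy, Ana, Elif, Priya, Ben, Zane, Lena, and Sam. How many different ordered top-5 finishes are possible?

This is an ordered selection of 5 from 9: P(9,5).
That gives 9 × 8 × 7 × 6 × 5 = 15120.

15120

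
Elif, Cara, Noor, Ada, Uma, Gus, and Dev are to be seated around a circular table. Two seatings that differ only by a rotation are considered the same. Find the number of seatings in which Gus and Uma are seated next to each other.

240

Glue Gus and Uma into a block (2 internal orders). Seating 6 units around a circle gives (5)! arrangements.
So 2 × (5)! = 2 × 120 = 240.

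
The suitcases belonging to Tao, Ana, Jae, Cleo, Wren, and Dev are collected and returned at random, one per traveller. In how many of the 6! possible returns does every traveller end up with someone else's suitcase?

265

This is the derangement count D_6: permutations of 6 items with no fixed point.
By inclusion–exclusion this is Σ_{j=0}^{6} (−1)^j C(6,j)·(6−j)!.
Computing: 720 − 720 + 360 − 120 + 30 − 6 + 1 = 265.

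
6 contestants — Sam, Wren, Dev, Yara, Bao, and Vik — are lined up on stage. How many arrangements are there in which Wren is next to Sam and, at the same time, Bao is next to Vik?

Treat {Wren,Sam} as one block (2 orders) and {Bao,Vik} as another (2 orders).
That leaves 4 units to arrange: 2 × 2 × 4! = 4 × 24 = 96.

96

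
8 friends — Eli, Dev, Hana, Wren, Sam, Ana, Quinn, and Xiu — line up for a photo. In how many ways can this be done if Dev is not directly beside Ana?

There are 8! = 40320 arrangements in all. If Dev and Ana are adjacent, merging them into one block gives 2·(7)! = 10080 arrangements.
So 40320 − 10080 = 30240 arrangements keep them apart.

30240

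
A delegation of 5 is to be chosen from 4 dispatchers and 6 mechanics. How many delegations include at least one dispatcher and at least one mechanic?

246

Total 5-person selections from all 10: C(10,5) = 252.
Subtract selections that omit an entire group: no dispatchers → C(6,5) = 6; no mechanics → C(4,5) = 0.
Both groups omitted at once is impossible, so 252 − 6 = 246.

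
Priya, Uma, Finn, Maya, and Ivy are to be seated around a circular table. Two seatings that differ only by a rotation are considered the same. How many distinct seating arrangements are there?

24

Seat Priya anywhere (absorbing the rotational symmetry), then permute the other 4: (4)! = 24.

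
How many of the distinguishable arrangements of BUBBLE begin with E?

20

Fix E in the first position and arrange the remaining 5 letters.
Those 5 letters have B appearing 3 times, giving (5)!/(3!) = 20.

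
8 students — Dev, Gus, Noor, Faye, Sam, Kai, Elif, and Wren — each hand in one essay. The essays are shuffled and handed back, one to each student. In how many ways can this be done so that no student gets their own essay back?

Let Aᵢ be the assignments in which student i gets their own essay. We want the size of the complement of A₁∪…∪A_8.
By inclusion–exclusion this is Σ_{j=0}^{8} (−1)^j C(8,j)·(8−j)!.
Computing: 40320 − 40320 + 20160 − 6720 + 1680 − 336 + 56 − 8 + 1 = 14833.

14833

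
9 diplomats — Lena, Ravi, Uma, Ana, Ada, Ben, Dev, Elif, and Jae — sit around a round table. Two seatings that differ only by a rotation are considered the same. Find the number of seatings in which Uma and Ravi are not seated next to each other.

All circular seatings of 9 people number (8)! = 40320.
Seatings with Uma beside Ravi: treat them as a block with 2 internal orders, giving 2 × (7)! = 10080.
Subtracting, 40320 − 10080 = 30240.

30240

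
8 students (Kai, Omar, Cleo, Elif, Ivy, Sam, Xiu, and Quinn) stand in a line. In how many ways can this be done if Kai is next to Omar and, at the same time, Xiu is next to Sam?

2880

Treat {Kai,Omar} as one block (2 orders) and {Xiu,Sam} as another (2 orders).
That leaves 6 units to arrange: 2 × 2 × 6! = 4 × 720 = 2880.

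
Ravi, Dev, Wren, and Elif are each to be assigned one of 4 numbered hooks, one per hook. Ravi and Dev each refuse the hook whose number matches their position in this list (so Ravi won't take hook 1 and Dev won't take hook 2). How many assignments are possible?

Let Aᵢ (for i ∈ {1, 2}) be the placements that put person i in their forbidden hook. Any j of these fix j positions, leaving (4−j)! ways to fill the rest, and there are C(2,j) ways to pick which j.
By inclusion–exclusion, the number of valid placements is Σ_{j=0}^{2} (−1)^j C(2,j)·(4−j)!.
Computing: 24 − 12 + 2 = 14.

14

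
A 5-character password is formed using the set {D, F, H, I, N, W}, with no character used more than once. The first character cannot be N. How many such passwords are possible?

The first character has 6−1 = 5 choices (anything except N).
The remaining 4 characters are filled from the other 5 symbols without repetition: 5 × 4 × 3 × 2 = 120.
Total: 5 × 120 = 600.

600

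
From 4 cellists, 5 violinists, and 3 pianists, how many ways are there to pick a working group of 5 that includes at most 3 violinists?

756

Split by how many violinists are chosen (0 through 3).
Sum: C(5,0)·C(7,5) + C(5,1)·C(7,4) + C(5,2)·C(7,3) + C(5,3)·C(7,2) = 21 + 175 + 350 + 210 = 756.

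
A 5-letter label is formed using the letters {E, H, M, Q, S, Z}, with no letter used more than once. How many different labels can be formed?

720

Choose and order 5 of the 6 symbols: the first letter has 6 options, the next 5, and so on down to 2.
That product is 6 × 5 × 4 × 3 × 2 = 720.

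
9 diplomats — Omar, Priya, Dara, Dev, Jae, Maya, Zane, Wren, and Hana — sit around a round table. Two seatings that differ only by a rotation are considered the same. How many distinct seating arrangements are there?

40320

Around a circle, 9 distinct people have 9!/9 = (8)! = 40320 rotationally distinct seatings.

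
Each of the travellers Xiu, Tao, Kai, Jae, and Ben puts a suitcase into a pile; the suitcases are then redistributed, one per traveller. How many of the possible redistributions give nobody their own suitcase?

44

This is the derangement count D_5: permutations of 5 items with no fixed point.
By inclusion–exclusion this is Σ_{j=0}^{5} (−1)^j C(5,j)·(5−j)!.
Computing: 120 − 120 + 60 − 20 + 5 − 1 = 44.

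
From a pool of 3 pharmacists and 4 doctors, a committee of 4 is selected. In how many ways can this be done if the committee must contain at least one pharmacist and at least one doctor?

34

Unrestricted: C(7,4) = 35 ways to pick any 4 of the 7.
Selections missing a whole group: no pharmacists → C(4,4) = 1; no doctors → C(3,4) = 0.
Both groups omitted at once is impossible, so 35 − 1 = 34.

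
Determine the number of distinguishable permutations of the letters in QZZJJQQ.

The 7 letters of QZZJJQQ have repeats: J appearing twice, Q appearing 3 times, and Z appearing twice.
So there are 7! / (3!·2!·2!) = 210 distinguishable arrangements.

210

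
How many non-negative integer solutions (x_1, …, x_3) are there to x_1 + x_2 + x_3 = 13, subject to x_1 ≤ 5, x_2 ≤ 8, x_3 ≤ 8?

39

Ignoring the caps, the number of non-negative solutions to x_1+…+x_3 = 13 is C(15,2) = 105.
Subtract solutions that violate a single cap (substitute x_i' = x_i − (cap_i+1)): x_1 ≥ 6 gives C(9,2) = 36; x_2 ≥ 9 gives C(6,2) = 15; x_3 ≥ 9 gives C(6,2) = 15. Together 66.
No two caps can be exceeded simultaneously, so the pair terms are all 0.
By inclusion–exclusion the count is 105 − 66 + 0 = 39.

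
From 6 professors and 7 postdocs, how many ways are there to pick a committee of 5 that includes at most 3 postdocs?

Split by how many postdocs are chosen (0 through 3).
Sum: C(7,0)·C(6,5) + C(7,1)·C(6,4) + C(7,2)·C(6,3) + C(7,3)·C(6,2) = 6 + 105 + 420 + 525 = 1056.

1056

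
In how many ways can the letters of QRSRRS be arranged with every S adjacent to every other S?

20

Treat the 2 copies of S as a single block. The multiset to arrange is then {SS, Q, R, R, R}, 5 items in all.
That gives (5)!/(3!) = 20 arrangements.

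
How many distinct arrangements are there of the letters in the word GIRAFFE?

GIRAFFE has 7 letters with F appearing twice.
Dividing 7! = 5040 by 2! = 2 for the repeated letters gives 2520.

2520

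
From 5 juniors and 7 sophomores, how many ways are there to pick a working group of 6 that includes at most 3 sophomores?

Split by how many sophomores are chosen (0 through 3).
Sum: C(7,0)·C(5,6) + C(7,1)·C(5,5) + C(7,2)·C(5,4) + C(7,3)·C(5,3) = 0 + 7 + 105 + 350 = 462.

462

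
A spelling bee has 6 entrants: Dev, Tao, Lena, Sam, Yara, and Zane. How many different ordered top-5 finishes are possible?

720

This is an ordered selection of 5 from 6: P(6,5).
That gives 6 × 5 × 4 × 3 × 2 = 720.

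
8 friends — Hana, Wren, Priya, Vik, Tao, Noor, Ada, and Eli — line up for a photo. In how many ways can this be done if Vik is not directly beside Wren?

30240

Of the 8! = 40320 arrangements, those with Vik and Wren adjacent number 2 × 7! = 10080 (treat the pair as a block with 2 internal orders).
Complementary counting: 40320 − 10080 = 30240.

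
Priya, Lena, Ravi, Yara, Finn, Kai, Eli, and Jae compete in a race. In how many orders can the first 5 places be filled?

6720

This is an ordered selection of 5 from 8: P(8,5).
That gives 8 × 7 × 6 × 5 × 4 = 6720.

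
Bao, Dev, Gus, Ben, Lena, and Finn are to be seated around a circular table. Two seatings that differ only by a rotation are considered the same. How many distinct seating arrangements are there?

120

Around a circle, 6 distinct people have 6!/6 = (5)! = 120 rotationally distinct seatings.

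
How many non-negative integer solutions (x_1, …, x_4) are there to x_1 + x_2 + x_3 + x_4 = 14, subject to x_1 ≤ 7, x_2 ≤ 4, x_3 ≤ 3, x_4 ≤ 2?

10

Without the upper bounds there are C(17,3) = 680 ways to split 14 among 4 variables.
Subtract solutions that violate a single cap (substitute x_i' = x_i − (cap_i+1)): x_1 ≥ 8 gives C(9,3) = 84; x_2 ≥ 5 gives C(12,3) = 220; x_3 ≥ 4 gives C(13,3) = 286; x_4 ≥ 3 gives C(14,3) = 364. Together 954.
Add back pairs where two caps are both exceeded: 4 + 10 + 20 + 56 + 84 + 120 = 294.
Subtract triples: 0 + 0 + 0 + 10 = 10.
By inclusion–exclusion the count is 680 − 954 + 294 − 10 = 10.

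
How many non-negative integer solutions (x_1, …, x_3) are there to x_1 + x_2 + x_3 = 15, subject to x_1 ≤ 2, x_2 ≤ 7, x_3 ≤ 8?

6

Ignoring the caps, the number of non-negative solutions to x_1+…+x_3 = 15 is C(17,2) = 136.
Subtract solutions that violate a single cap (substitute x_i' = x_i − (cap_i+1)): x_1 ≥ 3 gives C(14,2) = 91; x_2 ≥ 8 gives C(9,2) = 36; x_3 ≥ 9 gives C(8,2) = 28. Together 155.
Add back pairs where two caps are both exceeded: 15 + 10 + 0 = 25.
By inclusion–exclusion the count is 136 − 155 + 25 = 6.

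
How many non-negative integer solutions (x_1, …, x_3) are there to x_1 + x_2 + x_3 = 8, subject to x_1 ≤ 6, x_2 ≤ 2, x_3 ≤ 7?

20

Ignoring the caps, the number of non-negative solutions to x_1+…+x_3 = 8 is C(10,2) = 45.
Subtract solutions that violate a single cap (substitute x_i' = x_i − (cap_i+1)): x_1 ≥ 7 gives C(3,2) = 3; x_2 ≥ 3 gives C(7,2) = 21; x_3 ≥ 8 gives C(2,2) = 1. Together 25.
No two caps can be exceeded simultaneously, so the pair terms are all 0.
By inclusion–exclusion the count is 45 − 25 + 0 = 20.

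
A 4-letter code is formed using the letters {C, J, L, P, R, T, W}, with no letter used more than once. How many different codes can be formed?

840

This is a permutation of 4 out of 7: P(7,4) = 7!/3!.
That product is 7 × 6 × 5 × 4 = 840.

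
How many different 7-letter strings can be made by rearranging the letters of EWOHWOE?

EWOHWOE has 7 letters with E appearing twice, O appearing twice, and W appearing twice.
The number of distinct arrangements is 7!/(2!·2!·2!) = 5040/8 = 630.

630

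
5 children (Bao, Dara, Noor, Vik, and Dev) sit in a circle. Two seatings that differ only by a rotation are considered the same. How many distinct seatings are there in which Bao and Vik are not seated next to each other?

12

Without the restriction there are (4)! = 24 seatings.
Those with Bao next to Vik: fuse the pair into one unit and seat 4 units around a circle — 2·(3)! = 12.
Subtracting, 24 − 12 = 12.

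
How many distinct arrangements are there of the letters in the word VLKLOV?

VLKLOV has 6 letters with L appearing twice and V appearing twice.
The number of distinct arrangements is 6!/(2!·2!) = 720/4 = 180.

180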